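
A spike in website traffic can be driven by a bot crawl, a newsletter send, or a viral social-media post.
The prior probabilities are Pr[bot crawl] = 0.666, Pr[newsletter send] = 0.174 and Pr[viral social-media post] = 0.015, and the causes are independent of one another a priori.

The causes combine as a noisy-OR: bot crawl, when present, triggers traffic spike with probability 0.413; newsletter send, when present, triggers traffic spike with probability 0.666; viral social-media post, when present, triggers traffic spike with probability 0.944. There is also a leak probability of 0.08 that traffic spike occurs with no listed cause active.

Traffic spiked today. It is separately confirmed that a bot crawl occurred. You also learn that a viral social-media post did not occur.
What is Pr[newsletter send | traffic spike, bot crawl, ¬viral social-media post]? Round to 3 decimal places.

Under noisy-OR, P(traffic spike | causes) = 1 − (1−0.08)·∏(1−qᵢ) over the active causes.
P(traffic spike | bot crawl, ¬viral social-media post) = 0.45996*0.826 + 0.819627*0.174 = 0.379927 + 0.142615 = 0.522542
The newsletter send-present share is 0.819627*0.174 = 0.142615.
So P(newsletter send | traffic spike, bot crawl, ¬viral social-media post) = 0.142615/0.522542 ≈ 0.273.

Pr[newsletter send | traffic spike, bot crawl, ¬viral social-media post] ≈ 0.273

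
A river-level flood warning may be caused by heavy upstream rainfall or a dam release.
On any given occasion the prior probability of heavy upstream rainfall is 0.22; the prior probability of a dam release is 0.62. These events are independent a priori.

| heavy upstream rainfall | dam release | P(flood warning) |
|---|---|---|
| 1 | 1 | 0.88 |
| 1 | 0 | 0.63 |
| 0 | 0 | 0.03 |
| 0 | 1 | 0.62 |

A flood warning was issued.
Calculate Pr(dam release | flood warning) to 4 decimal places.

Sum P(flood warning|·) weighted by the priors over the 4 (heavy upstream rainfall, dam release) configurations:
  P(flood warning) = 0.03·0.78·0.38 + 0.62·0.78·0.62 + 0.63·0.22·0.38 + 0.88·0.22·0.62
        = 0.008892 + 0.299832 + 0.052668 + 0.120032 = 0.481424
Configurations with dam release contribute 0.419864, so
  P(dam release | flood warning) = 0.419864 / 0.481424 ≈ 0.8721

Pr(dam release | flood warning) ≈ 0.8721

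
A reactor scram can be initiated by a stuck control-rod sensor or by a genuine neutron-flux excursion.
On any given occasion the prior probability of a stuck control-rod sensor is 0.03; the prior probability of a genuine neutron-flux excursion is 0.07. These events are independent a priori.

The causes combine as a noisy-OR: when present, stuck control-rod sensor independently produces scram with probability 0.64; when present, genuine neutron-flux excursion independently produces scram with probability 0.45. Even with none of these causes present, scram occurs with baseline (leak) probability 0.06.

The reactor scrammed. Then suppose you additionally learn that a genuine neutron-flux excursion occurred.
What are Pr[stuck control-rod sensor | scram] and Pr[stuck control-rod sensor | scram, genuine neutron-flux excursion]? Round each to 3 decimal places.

Under noisy-OR, P(scram | causes) = 1 − (1−0.06)·∏(1−qᵢ) over the active causes.
Weight on stuck control-rod sensor=true, given the evidence: 0.018459 + 0.001709 = 0.020168
Normalizer over all consistent configurations: 0.06*0.97*0.93 + 0.483*0.97*0.07 + 0.6616*0.03*0.93 + 0.81388*0.03*0.07 = 0.107090
P(stuck control-rod sensor | scram) = 0.020168/0.107090 ≈ 0.188

With the extra evidence:
P(scram | genuine neutron-flux excursion) = 0.483*0.97 + 0.81388*0.03 = 0.468510 + 0.024416 = 0.492926
Restricting to configurations with stuck control-rod sensor present: 0.81388*0.03 = 0.024416.
P(stuck control-rod sensor | scram, genuine neutron-flux excursion) = 0.024416 / 0.492926 ≈ 0.050

Pr[stuck control-rod sensor | scram] ≈ 0.188; Pr[stuck control-rod sensor | scram, genuine neutron-flux excursion] ≈ 0.050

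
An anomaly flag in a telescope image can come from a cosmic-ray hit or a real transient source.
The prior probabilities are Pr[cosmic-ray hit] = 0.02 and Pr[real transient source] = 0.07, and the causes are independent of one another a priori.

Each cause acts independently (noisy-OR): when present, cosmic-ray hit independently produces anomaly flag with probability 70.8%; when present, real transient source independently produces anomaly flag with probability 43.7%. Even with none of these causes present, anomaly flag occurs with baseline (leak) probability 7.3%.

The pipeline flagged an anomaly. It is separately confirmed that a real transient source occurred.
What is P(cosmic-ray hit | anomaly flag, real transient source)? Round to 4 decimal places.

P(cosmic-ray hit | anomaly flag, real transient source) ≈ 0.0349

Under noisy-OR, P(anomaly flag | causes) = 1 − (1−0.073)·∏(1−qᵢ) over the active causes.
By total probability over both values of cosmic-ray hit:
  P(anomaly flag | real transient source) = 0.478099*0.98 + 0.847605*0.02
        = 0.468537 + 0.016952 = 0.485489
The terms with cosmic-ray hit present sum to 0.016952, so
  P(cosmic-ray hit | anomaly flag, real transient source) = 0.016952 / 0.485489 ≈ 0.0349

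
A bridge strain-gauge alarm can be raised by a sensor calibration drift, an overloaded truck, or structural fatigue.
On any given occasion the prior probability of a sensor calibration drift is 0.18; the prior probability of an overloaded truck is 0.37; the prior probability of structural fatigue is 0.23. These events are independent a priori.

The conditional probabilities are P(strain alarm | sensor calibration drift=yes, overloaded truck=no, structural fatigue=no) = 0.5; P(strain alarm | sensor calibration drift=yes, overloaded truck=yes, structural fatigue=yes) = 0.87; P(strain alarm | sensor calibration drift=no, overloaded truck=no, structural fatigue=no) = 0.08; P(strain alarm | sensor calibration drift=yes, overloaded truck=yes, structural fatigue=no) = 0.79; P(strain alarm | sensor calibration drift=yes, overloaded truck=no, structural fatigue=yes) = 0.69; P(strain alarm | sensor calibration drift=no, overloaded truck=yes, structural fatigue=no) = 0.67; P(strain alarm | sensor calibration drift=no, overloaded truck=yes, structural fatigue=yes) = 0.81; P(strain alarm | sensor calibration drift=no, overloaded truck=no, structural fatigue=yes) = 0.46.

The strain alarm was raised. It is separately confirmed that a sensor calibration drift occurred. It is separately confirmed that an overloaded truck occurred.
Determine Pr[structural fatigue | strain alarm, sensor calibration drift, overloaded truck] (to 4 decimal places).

Pr[structural fatigue | strain alarm, sensor calibration drift, overloaded truck] ≈ 0.2475

Numerator (weight on configurations with structural fatigue): 0.87*0.23 = 0.200100
Denominator P(strain alarm | sensor calibration drift, overloaded truck): 0.79*0.77 + 0.87*0.23 = 0.808400
P(structural fatigue | strain alarm, sensor calibration drift, overloaded truck) = 0.200100/0.808400 ≈ 0.2475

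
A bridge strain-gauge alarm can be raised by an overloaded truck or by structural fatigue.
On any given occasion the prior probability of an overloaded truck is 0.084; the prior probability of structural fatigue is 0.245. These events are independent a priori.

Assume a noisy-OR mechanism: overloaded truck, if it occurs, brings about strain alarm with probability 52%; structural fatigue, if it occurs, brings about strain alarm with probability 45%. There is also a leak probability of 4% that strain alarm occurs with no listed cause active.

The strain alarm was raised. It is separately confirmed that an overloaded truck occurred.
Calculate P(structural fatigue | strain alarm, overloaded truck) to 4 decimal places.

P(structural fatigue | strain alarm, overloaded truck) ≈ 0.3100

Under noisy-OR, P(strain alarm | causes) = 1 − (1−0.04)·∏(1−qᵢ) over the active causes.
Weight on structural fatigue=true, given the evidence: 0.74656*0.245 = 0.182907
Denominator P(strain alarm | overloaded truck): 0.5392*0.755 + 0.74656*0.245 = 0.590003
P(structural fatigue | strain alarm, overloaded truck) = 0.182907/0.590003 ≈ 0.3100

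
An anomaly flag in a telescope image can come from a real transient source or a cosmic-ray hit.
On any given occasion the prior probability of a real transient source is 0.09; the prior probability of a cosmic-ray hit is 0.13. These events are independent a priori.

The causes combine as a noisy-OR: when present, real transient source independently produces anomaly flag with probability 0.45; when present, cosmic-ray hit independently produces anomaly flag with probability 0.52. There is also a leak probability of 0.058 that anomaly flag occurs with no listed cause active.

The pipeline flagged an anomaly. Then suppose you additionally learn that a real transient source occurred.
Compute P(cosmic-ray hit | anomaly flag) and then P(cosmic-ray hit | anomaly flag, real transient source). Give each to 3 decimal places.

P(cosmic-ray hit | anomaly flag) ≈ 0.468; P(cosmic-ray hit | anomaly flag, real transient source) ≈ 0.189

Under noisy-OR, P(anomaly flag | causes) = 1 − (1−0.058)·∏(1−qᵢ) over the active causes.
By total probability over the 4 (real transient source, cosmic-ray hit) configurations:
  P(anomaly flag) = 0.058×0.91×0.87 + 0.54784×0.91×0.13 + 0.4819×0.09×0.87 + 0.751312×0.09×0.13
        = 0.045919 + 0.064809 + 0.037733 + 0.008790 = 0.157251
Configurations with cosmic-ray hit contribute 0.073599, so
  P(cosmic-ray hit | anomaly flag) = 0.073599 / 0.157251 ≈ 0.468

Now condition on the additional information:
Sum P(anomaly flag|·) weighted by the priors over both values of cosmic-ray hit:
  P(anomaly flag | real transient source) = 0.4819·0.87 + 0.751312·0.13
        = 0.419253 + 0.097671 = 0.516924
The terms with cosmic-ray hit present sum to 0.097671, so
  P(cosmic-ray hit | anomaly flag, real transient source) = 0.097671 / 0.516924 ≈ 0.189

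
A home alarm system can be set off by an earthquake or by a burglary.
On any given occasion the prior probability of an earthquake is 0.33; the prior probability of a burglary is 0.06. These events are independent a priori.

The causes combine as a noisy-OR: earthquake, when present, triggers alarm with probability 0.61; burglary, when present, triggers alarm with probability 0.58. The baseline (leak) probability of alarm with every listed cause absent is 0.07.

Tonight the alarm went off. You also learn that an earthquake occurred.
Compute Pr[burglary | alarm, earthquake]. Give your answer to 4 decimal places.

Under noisy-OR, P(alarm | causes) = 1 − (1−0.07)·∏(1−qᵢ) over the active causes.
Weight on burglary=true, given the evidence: 0.847666×0.06 = 0.050860
Normalizer over all consistent configurations: 0.6373×0.94 + 0.847666×0.06 = 0.649922
P(burglary | alarm, earthquake) = 0.050860/0.649922 ≈ 0.0783

Pr[burglary | alarm, earthquake] ≈ 0.0783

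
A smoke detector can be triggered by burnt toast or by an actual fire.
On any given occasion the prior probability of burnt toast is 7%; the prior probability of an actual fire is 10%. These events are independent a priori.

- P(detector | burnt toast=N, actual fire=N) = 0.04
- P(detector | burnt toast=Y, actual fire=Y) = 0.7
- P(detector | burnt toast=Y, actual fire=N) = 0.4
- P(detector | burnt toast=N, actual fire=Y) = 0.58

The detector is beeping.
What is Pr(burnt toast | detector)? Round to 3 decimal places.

Numerator (weight on configurations with burnt toast): 0.025200 + 0.004900 = 0.030100
The normalizing constant is 0.04*0.93*0.9 + 0.58*0.93*0.1 + 0.4*0.07*0.9 + 0.7*0.07*0.1 = 0.117520
P(burnt toast | detector) = 0.030100/0.117520 ≈ 0.256

Pr(burnt toast | detector) ≈ 0.256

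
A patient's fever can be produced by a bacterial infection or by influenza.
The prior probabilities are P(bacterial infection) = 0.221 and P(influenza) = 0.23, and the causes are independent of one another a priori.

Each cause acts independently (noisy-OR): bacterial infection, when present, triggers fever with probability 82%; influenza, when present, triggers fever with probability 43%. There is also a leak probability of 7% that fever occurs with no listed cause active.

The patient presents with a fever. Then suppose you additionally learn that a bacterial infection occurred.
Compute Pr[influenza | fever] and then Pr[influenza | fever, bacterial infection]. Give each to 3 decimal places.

Under noisy-OR, P(fever | causes) = 1 − (1−0.07)·∏(1−qᵢ) over the active causes.
P(fever) = 0.07·0.779·0.77 + 0.4699·0.779·0.23 + 0.8326·0.221·0.77 + 0.904582·0.221·0.23 = 0.041988 + 0.084192 + 0.141684 + 0.045980 = 0.313844
Restricting to configurations with influenza present: 0.084192 + 0.045980 = 0.130172.
So P(influenza | fever) = 0.130172/0.313844 ≈ 0.415.

Now also conditioning on bacterial infection=true:
P(fever | bacterial infection) = 0.8326·0.77 + 0.904582·0.23 = 0.641102 + 0.208054 = 0.849156
Restricting to configurations with influenza present: 0.904582·0.23 = 0.208054.
P(influenza | fever, bacterial infection) = 0.208054 / 0.849156 ≈ 0.245

Pr[influenza | fever] ≈ 0.415; Pr[influenza | fever, bacterial infection] ≈ 0.245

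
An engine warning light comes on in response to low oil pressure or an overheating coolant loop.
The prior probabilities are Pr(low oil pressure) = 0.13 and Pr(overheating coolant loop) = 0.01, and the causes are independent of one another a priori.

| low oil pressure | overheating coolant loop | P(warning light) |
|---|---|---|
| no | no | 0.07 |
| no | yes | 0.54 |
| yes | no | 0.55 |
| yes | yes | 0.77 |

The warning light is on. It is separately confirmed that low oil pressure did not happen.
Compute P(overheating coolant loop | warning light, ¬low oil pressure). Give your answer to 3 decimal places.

P(overheating coolant loop | warning light, ¬low oil pressure) ≈ 0.072

P(warning light | ¬low oil pressure) = 0.07·0.99 + 0.54·0.01 = 0.069300 + 0.005400 = 0.074700
Of this, 0.005400 comes from 0.54·0.01 (the overheating coolant loop=true cases).
Hence the posterior is 0.005400/0.074700 ≈ 0.072.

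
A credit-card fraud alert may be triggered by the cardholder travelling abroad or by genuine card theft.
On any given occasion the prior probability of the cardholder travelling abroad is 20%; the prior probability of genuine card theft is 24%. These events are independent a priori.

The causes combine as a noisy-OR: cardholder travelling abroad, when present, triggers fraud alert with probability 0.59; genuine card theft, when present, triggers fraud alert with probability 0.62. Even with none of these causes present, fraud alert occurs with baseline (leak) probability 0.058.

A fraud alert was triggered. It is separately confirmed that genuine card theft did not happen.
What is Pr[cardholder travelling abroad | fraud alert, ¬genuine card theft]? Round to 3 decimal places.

Pr[cardholder travelling abroad | fraud alert, ¬genuine card theft] ≈ 0.726

Under noisy-OR, P(fraud alert | causes) = 1 − (1−0.058)·∏(1−qᵢ) over the active causes.
Weight on cardholder travelling abroad=true, given the evidence: 0.61378*0.2 = 0.122756
Normalizer over all consistent configurations: 0.058*0.8 + 0.61378*0.2 = 0.169156
P(cardholder travelling abroad | fraud alert, ¬genuine card theft) = 0.122756/0.169156 ≈ 0.726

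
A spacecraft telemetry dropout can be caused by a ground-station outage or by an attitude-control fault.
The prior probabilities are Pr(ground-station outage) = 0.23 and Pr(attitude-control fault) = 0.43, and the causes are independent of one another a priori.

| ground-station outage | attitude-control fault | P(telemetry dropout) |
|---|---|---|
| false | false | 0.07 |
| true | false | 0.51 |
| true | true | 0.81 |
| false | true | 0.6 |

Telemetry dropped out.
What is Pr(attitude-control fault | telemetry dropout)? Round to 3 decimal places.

P(telemetry dropout) = 0.07·0.77·0.57 + 0.6·0.77·0.43 + 0.51·0.23·0.57 + 0.81·0.23·0.43 = 0.030723 + 0.198660 + 0.066861 + 0.080109 = 0.376353
Restricting to configurations with attitude-control fault present: 0.198660 + 0.080109 = 0.278769.
Hence the posterior is 0.278769/0.376353 ≈ 0.741.

Pr(attitude-control fault | telemetry dropout) ≈ 0.741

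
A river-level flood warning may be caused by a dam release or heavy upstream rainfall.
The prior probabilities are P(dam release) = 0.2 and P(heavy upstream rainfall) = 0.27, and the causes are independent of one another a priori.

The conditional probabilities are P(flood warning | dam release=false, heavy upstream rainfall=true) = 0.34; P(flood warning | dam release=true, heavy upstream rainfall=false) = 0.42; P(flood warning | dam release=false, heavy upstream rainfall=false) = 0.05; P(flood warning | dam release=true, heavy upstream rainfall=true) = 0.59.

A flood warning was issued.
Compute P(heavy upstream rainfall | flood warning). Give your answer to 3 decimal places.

P(heavy upstream rainfall | flood warning) ≈ 0.538

P(flood warning) = 0.05×0.8×0.73 + 0.34×0.8×0.27 + 0.42×0.2×0.73 + 0.59×0.2×0.27 = 0.029200 + 0.073440 + 0.061320 + 0.031860 = 0.195820
Restricting to configurations with heavy upstream rainfall present: 0.073440 + 0.031860 = 0.105300.
Hence the posterior is 0.105300/0.195820 ≈ 0.538.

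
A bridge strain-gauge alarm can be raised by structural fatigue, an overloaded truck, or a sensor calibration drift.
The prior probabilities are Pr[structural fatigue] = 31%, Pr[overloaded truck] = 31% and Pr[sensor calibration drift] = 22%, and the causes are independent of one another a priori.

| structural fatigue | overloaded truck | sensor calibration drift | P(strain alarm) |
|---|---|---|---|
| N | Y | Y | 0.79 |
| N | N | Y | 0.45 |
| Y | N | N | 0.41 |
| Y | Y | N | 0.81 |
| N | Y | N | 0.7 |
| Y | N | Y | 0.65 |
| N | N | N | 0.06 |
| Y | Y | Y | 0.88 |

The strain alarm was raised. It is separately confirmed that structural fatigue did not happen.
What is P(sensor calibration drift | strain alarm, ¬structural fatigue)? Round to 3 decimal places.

By total probability over the 4 (overloaded truck, sensor calibration drift) configurations:
  P(strain alarm | ¬structural fatigue) = 0.06*0.69*0.78 + 0.45*0.69*0.22 + 0.7*0.31*0.78 + 0.79*0.31*0.22
        = 0.032292 + 0.068310 + 0.169260 + 0.053878 = 0.323740
Configurations with sensor calibration drift contribute 0.122188, so
  P(sensor calibration drift | strain alarm, ¬structural fatigue) = 0.122188 / 0.323740 ≈ 0.377

P(sensor calibration drift | strain alarm, ¬structural fatigue) ≈ 0.377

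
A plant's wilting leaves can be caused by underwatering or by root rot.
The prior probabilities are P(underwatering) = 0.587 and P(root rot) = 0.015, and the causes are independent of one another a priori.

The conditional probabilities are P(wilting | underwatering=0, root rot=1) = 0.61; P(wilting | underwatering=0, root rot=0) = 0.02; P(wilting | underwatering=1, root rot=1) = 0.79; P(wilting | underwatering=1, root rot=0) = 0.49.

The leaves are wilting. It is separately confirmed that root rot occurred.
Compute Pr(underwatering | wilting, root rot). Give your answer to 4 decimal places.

Pr(underwatering | wilting, root rot) ≈ 0.6480

Enumerate both values of underwatering and weight by the priors:
  P(wilting | root rot) = 0.61·0.413 + 0.79·0.587
        = 0.251930 + 0.463730 = 0.715660
Configurations with underwatering contribute 0.463730, so
  P(underwatering | wilting, root rot) = 0.463730 / 0.715660 ≈ 0.6480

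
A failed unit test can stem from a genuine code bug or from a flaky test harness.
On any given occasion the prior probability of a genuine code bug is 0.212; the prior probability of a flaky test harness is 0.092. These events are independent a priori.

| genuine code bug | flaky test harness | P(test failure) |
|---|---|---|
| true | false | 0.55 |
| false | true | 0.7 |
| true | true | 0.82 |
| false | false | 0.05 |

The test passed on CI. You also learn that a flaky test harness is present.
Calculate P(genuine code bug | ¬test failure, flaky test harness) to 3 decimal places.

P(¬test failure | flaky test harness) = 0.3·0.788 + 0.18·0.212 = 0.236400 + 0.038160 = 0.274560
The genuine code bug-present share is 0.18·0.212 = 0.038160.
So P(genuine code bug | ¬test failure, flaky test harness) = 0.038160/0.274560 ≈ 0.139.

P(genuine code bug | ¬test failure, flaky test harness) ≈ 0.139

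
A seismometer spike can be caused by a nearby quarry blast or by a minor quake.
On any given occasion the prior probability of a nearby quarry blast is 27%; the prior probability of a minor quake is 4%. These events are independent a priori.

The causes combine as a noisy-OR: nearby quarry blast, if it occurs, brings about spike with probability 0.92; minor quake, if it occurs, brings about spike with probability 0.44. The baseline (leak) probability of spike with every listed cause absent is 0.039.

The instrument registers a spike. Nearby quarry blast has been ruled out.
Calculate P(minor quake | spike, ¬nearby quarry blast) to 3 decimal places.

Under noisy-OR, P(spike | causes) = 1 − (1−0.039)·∏(1−qᵢ) over the active causes.
For the numerator, keep only minor quake=true terms: 0.46184*0.04 = 0.018474
Denominator P(spike | ¬nearby quarry blast): 0.039*0.96 + 0.46184*0.04 = 0.055914
P(minor quake | spike, ¬nearby quarry blast) = 0.018474/0.055914 ≈ 0.330

P(minor quake | spike, ¬nearby quarry blast) ≈ 0.330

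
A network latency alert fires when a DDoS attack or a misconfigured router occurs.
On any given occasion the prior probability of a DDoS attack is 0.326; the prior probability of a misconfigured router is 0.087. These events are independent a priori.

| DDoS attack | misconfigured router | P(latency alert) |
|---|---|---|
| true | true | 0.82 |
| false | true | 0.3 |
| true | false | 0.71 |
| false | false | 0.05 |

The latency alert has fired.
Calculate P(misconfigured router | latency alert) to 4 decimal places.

P(misconfigured router | latency alert) ≈ 0.1444

Numerator (weight on configurations with misconfigured router): 0.017591 + 0.023257 = 0.040848
Normalizer over all consistent configurations: 0.05×0.674×0.913 + 0.3×0.674×0.087 + 0.71×0.326×0.913 + 0.82×0.326×0.087 = 0.282939
Posterior = 0.040848 / 0.282939 ≈ 0.1444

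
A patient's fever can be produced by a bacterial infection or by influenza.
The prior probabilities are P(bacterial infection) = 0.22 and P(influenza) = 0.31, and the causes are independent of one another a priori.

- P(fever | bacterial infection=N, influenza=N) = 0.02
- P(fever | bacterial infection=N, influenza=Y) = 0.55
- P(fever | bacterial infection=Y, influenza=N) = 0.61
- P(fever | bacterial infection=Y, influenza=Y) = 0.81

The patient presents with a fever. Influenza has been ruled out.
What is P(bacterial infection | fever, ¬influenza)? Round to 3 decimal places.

P(bacterial infection | fever, ¬influenza) ≈ 0.896

By total probability over both values of bacterial infection:
  P(fever | ¬influenza) = 0.02·0.78 + 0.61·0.22
        = 0.015600 + 0.134200 = 0.149800
Keeping only the bacterial infection-present terms gives 0.134200, so
  P(bacterial infection | fever, ¬influenza) = 0.134200 / 0.149800 ≈ 0.896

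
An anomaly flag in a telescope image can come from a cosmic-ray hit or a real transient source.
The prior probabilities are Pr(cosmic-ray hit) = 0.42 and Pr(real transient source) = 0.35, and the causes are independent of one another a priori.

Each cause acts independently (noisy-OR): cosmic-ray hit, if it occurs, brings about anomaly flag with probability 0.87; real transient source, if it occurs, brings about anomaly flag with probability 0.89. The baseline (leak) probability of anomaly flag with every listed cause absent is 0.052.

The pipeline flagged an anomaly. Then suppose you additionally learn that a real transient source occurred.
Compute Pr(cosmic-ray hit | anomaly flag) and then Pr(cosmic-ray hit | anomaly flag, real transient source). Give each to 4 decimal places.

Under noisy-OR, P(anomaly flag | causes) = 1 − (1−0.052)·∏(1−qᵢ) over the active causes.
P(anomaly flag) = 0.052·0.58·0.65 + 0.89572·0.58·0.35 + 0.87676·0.42·0.65 + 0.986444·0.42·0.35 = 0.019604 + 0.181831 + 0.239355 + 0.145007 = 0.585797
Of this, 0.384362 comes from 0.239355 + 0.145007 (the cosmic-ray hit=true cases).
P(cosmic-ray hit | anomaly flag) = 0.384362 / 0.585797 ≈ 0.6561

Now condition on the additional information:
Enumerate both values of cosmic-ray hit and weight by the priors:
  P(anomaly flag | real transient source) = 0.89572·0.58 + 0.986444·0.42
        = 0.519518 + 0.414306 = 0.933824
Configurations with cosmic-ray hit contribute 0.414306, so
  P(cosmic-ray hit | anomaly flag, real transient source) = 0.414306 / 0.933824 ≈ 0.4437
— real transient source explains away the evidence for cosmic-ray hit.

Pr(cosmic-ray hit | anomaly flag) ≈ 0.6561; Pr(cosmic-ray hit | anomaly flag, real transient source) ≈ 0.4437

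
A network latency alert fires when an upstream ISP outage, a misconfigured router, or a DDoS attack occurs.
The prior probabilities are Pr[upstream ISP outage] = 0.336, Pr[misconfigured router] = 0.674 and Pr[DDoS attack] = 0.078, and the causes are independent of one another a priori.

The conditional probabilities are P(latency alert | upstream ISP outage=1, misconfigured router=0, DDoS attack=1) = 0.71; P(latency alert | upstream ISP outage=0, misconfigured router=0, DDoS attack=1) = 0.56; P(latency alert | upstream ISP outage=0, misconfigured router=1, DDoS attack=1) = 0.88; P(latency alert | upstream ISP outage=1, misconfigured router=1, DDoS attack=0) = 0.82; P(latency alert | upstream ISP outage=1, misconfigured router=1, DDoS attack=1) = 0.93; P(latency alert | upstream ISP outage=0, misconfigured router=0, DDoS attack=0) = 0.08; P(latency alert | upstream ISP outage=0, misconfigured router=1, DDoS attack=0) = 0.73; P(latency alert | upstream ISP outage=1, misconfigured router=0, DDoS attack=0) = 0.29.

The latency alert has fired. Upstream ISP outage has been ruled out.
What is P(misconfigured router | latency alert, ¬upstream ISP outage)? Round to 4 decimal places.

P(misconfigured router | latency alert, ¬upstream ISP outage) ≈ 0.9289

Enumerate the 4 (misconfigured router, DDoS attack) configurations and weight by the priors:
  P(latency alert | ¬upstream ISP outage) = 0.08×0.326×0.922 + 0.56×0.326×0.078 + 0.73×0.674×0.922 + 0.88×0.674×0.078
        = 0.024046 + 0.014240 + 0.453642 + 0.046263 = 0.538191
The terms with misconfigured router present sum to 0.499905, so
  P(misconfigured router | latency alert, ¬upstream ISP outage) = 0.499905 / 0.538191 ≈ 0.9289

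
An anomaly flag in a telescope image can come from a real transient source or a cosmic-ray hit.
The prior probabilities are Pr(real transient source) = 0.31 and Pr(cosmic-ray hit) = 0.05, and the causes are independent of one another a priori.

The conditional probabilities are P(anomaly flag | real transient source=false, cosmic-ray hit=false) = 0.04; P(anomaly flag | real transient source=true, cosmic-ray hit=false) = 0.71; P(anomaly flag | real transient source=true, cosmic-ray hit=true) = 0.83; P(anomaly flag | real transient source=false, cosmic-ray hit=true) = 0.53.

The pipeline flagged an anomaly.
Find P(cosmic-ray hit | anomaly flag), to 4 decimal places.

By total probability over the 4 (real transient source, cosmic-ray hit) configurations:
  P(anomaly flag) = 0.04*0.69*0.95 + 0.53*0.69*0.05 + 0.71*0.31*0.95 + 0.83*0.31*0.05
        = 0.026220 + 0.018285 + 0.209095 + 0.012865 = 0.266465
The terms with cosmic-ray hit present sum to 0.031150, so
  P(cosmic-ray hit | anomaly flag) = 0.031150 / 0.266465 ≈ 0.1169

P(cosmic-ray hit | anomaly flag) ≈ 0.1169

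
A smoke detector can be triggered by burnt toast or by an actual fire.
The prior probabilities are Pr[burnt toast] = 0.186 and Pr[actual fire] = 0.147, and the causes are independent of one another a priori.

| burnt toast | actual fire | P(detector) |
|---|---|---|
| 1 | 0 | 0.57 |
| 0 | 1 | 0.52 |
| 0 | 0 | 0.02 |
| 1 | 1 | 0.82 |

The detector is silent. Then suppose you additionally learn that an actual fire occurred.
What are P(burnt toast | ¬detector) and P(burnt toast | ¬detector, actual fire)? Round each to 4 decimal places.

P(burnt toast | ¬detector) ≈ 0.0902; P(burnt toast | ¬detector, actual fire) ≈ 0.0789

P(¬detector) = 0.98×0.814×0.853 + 0.48×0.814×0.147 + 0.43×0.186×0.853 + 0.18×0.186×0.147 = 0.680455 + 0.057436 + 0.068223 + 0.004922 = 0.811036
Restricting to configurations with burnt toast present: 0.068223 + 0.004922 = 0.073145.
P(burnt toast | ¬detector) = 0.073145 / 0.811036 ≈ 0.0902

Now also conditioning on actual fire=true:
Numerator (weight on configurations with burnt toast): 0.18*0.186 = 0.033480
Denominator P(¬detector | actual fire): 0.48*0.814 + 0.18*0.186 = 0.424200
P(burnt toast | ¬detector, actual fire) = 0.033480/0.424200 ≈ 0.0789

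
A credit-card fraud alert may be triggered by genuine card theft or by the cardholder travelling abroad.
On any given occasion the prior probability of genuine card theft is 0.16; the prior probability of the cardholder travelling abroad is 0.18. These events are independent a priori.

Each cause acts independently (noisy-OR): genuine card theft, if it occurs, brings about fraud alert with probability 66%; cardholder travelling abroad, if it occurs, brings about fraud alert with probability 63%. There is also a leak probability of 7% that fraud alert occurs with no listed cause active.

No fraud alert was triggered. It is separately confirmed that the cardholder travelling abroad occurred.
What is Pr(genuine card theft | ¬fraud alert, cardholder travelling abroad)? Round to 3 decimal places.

Under noisy-OR, P(fraud alert | causes) = 1 − (1−0.07)·∏(1−qᵢ) over the active causes.
For the numerator, keep only genuine card theft=true terms: 0.116994·0.16 = 0.018719
The normalizing constant is 0.3441·0.84 + 0.116994·0.16 = 0.307763
Posterior = 0.018719 / 0.307763 ≈ 0.061

Pr(genuine card theft | ¬fraud alert, cardholder travelling abroad) ≈ 0.061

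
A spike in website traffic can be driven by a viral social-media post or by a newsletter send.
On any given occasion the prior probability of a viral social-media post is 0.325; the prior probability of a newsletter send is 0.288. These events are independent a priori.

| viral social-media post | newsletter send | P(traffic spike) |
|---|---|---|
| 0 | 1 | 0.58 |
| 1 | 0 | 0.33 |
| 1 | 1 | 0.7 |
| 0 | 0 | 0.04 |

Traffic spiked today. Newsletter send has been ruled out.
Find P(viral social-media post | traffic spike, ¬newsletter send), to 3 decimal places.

P(traffic spike | ¬newsletter send) = 0.04*0.675 + 0.33*0.325 = 0.027000 + 0.107250 = 0.134250
Restricting to configurations with viral social-media post present: 0.33*0.325 = 0.107250.
P(viral social-media post | traffic spike, ¬newsletter send) = 0.107250 / 0.134250 ≈ 0.799

P(viral social-media post | traffic spike, ¬newsletter send) ≈ 0.799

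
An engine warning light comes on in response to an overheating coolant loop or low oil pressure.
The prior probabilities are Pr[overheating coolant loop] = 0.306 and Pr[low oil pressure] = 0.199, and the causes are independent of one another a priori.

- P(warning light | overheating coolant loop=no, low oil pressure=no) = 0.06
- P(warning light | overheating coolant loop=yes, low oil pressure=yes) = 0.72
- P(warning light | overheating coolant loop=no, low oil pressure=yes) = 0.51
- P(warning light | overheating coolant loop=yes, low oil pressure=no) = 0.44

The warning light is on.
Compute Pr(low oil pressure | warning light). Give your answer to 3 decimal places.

Enumerate the 4 (overheating coolant loop, low oil pressure) configurations and weight by the priors:
  P(warning light) = 0.06·0.694·0.801 + 0.51·0.694·0.199 + 0.44·0.306·0.801 + 0.72·0.306·0.199
        = 0.033354 + 0.070434 + 0.107847 + 0.043844 = 0.255479
Configurations with low oil pressure contribute 0.114278, so
  P(low oil pressure | warning light) = 0.114278 / 0.255479 ≈ 0.447

Pr(low oil pressure | warning light) ≈ 0.447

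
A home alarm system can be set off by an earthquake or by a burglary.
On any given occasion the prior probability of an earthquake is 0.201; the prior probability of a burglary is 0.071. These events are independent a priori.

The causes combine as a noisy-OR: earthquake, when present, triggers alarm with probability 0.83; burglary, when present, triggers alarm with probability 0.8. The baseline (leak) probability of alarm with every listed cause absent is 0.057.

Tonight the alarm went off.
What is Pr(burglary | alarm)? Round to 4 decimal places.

Pr(burglary | alarm) ≈ 0.2311

Under noisy-OR, P(alarm | causes) = 1 − (1−0.057)·∏(1−qᵢ) over the active causes.
P(alarm) = 0.057*0.799*0.929 + 0.8114*0.799*0.071 + 0.83969*0.201*0.929 + 0.967938*0.201*0.071 = 0.042309 + 0.046030 + 0.156794 + 0.013813 = 0.258946
Restricting to configurations with burglary present: 0.046030 + 0.013813 = 0.059843.
P(burglary | alarm) = 0.059843 / 0.258946 ≈ 0.2311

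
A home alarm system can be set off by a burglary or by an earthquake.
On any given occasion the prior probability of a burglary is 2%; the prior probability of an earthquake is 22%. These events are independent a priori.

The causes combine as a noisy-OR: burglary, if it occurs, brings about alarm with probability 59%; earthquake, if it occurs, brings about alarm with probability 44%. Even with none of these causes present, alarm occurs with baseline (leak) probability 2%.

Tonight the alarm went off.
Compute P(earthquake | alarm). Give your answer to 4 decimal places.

P(earthquake | alarm) ≈ 0.8035

Under noisy-OR, P(alarm | causes) = 1 − (1−0.02)·∏(1−qᵢ) over the active causes.
Sum P(alarm|·) weighted by the priors over the 4 (burglary, earthquake) configurations:
  P(alarm) = 0.02·0.98·0.78 + 0.4512·0.98·0.22 + 0.5982·0.02·0.78 + 0.774992·0.02·0.22
        = 0.015288 + 0.097279 + 0.009332 + 0.003410 = 0.125309
The terms with earthquake present sum to 0.100689, so
  P(earthquake | alarm) = 0.100689 / 0.125309 ≈ 0.8035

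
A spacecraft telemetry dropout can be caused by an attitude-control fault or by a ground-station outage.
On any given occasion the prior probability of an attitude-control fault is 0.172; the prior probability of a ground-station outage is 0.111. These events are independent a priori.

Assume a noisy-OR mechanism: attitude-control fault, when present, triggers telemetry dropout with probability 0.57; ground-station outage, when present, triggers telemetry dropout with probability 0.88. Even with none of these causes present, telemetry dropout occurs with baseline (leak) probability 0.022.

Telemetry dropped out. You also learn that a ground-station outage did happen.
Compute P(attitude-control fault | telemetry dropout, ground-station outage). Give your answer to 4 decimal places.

P(attitude-control fault | telemetry dropout, ground-station outage) ≈ 0.1827

Under noisy-OR, P(telemetry dropout | causes) = 1 − (1−0.022)·∏(1−qᵢ) over the active causes.
Weight on attitude-control fault=true, given the evidence: 0.949535*0.172 = 0.163320
Denominator P(telemetry dropout | ground-station outage): 0.88264*0.828 + 0.949535*0.172 = 0.894146
Posterior = 0.163320 / 0.894146 ≈ 0.1827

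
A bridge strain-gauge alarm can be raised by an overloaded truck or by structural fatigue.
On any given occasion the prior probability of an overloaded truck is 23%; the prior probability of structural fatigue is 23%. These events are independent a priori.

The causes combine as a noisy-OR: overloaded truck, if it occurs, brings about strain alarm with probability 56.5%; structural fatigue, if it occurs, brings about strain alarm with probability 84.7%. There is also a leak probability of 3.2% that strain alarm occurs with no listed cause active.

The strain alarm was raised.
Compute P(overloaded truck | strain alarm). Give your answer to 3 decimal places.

Under noisy-OR, P(strain alarm | causes) = 1 − (1−0.032)·∏(1−qᵢ) over the active causes.
Weight on overloaded truck=true, given the evidence: 0.102527 + 0.049492 = 0.152019
Normalizer over all consistent configurations: 0.032×0.77×0.77 + 0.851896×0.77×0.23 + 0.57892×0.23×0.77 + 0.935575×0.23×0.23 = 0.321863
P(overloaded truck | strain alarm) = 0.152019/0.321863 ≈ 0.472

P(overloaded truck | strain alarm) ≈ 0.472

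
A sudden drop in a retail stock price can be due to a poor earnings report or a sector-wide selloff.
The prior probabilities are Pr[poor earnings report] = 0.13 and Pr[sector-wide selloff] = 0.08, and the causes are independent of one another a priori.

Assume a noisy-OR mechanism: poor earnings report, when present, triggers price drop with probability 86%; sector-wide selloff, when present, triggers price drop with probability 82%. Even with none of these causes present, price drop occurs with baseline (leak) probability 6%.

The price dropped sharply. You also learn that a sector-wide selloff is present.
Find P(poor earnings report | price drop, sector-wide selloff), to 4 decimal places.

P(poor earnings report | price drop, sector-wide selloff) ≈ 0.1494

Under noisy-OR, P(price drop | causes) = 1 − (1−0.06)·∏(1−qᵢ) over the active causes.
Numerator (weight on configurations with poor earnings report): 0.976312×0.13 = 0.126921
Normalizer over all consistent configurations: 0.8308×0.87 + 0.976312×0.13 = 0.849717
Posterior = 0.126921 / 0.849717 ≈ 0.1494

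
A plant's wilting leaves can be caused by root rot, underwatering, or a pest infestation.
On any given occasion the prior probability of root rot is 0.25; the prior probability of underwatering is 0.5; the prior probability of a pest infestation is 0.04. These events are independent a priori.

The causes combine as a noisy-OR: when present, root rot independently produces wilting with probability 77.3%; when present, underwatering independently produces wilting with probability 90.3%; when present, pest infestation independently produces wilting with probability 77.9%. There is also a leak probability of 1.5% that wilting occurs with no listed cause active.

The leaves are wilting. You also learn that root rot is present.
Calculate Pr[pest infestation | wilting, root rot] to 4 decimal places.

Under noisy-OR, P(wilting | causes) = 1 − (1−0.015)·∏(1−qᵢ) over the active causes.
For the numerator, keep only pest infestation=true terms: 0.019012 + 0.019904 = 0.038916
Denominator P(wilting | root rot): 0.776405×0.5×0.96 + 0.950586×0.5×0.04 + 0.978311×0.5×0.96 + 0.995207×0.5×0.04 = 0.881179
Posterior = 0.038916 / 0.881179 ≈ 0.0442

Pr[pest infestation | wilting, root rot] ≈ 0.0442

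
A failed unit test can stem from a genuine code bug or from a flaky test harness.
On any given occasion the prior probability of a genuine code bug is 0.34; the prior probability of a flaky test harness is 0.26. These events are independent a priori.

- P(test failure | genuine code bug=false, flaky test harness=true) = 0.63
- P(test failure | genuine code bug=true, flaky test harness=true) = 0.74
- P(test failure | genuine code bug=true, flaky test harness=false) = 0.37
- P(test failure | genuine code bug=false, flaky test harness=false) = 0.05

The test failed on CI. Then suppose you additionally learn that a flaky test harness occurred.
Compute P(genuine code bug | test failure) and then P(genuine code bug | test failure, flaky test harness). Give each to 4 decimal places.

P(genuine code bug | test failure) ≈ 0.5446; P(genuine code bug | test failure, flaky test harness) ≈ 0.3770

P(test failure) = 0.05*0.66*0.74 + 0.63*0.66*0.26 + 0.37*0.34*0.74 + 0.74*0.34*0.26 = 0.024420 + 0.108108 + 0.093092 + 0.065416 = 0.291036
Restricting to configurations with genuine code bug present: 0.093092 + 0.065416 = 0.158508.
Hence the posterior is 0.158508/0.291036 ≈ 0.5446.

Now also conditioning on flaky test harness=true:
P(test failure | flaky test harness) = 0.63×0.66 + 0.74×0.34 = 0.415800 + 0.251600 = 0.667400
Of this, 0.251600 comes from 0.74×0.34 (the genuine code bug=true cases).
So P(genuine code bug | test failure, flaky test harness) = 0.251600/0.667400 ≈ 0.3770.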